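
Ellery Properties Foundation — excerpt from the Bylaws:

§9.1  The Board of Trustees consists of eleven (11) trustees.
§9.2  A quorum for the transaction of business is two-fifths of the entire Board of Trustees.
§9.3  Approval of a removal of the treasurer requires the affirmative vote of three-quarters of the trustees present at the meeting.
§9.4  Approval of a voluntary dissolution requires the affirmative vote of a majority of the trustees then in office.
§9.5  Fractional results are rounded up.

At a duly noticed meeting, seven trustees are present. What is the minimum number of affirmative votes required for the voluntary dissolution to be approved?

6

The voluntary dissolution requires a majority of the trustees then in office (11).
A majority of 11 is 6.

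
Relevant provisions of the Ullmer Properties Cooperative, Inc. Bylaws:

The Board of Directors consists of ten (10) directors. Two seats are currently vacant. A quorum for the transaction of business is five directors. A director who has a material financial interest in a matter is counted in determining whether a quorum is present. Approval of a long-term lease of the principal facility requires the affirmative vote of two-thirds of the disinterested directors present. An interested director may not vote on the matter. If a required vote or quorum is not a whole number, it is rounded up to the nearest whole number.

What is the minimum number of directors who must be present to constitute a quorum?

The quorum is fixed at 5.

5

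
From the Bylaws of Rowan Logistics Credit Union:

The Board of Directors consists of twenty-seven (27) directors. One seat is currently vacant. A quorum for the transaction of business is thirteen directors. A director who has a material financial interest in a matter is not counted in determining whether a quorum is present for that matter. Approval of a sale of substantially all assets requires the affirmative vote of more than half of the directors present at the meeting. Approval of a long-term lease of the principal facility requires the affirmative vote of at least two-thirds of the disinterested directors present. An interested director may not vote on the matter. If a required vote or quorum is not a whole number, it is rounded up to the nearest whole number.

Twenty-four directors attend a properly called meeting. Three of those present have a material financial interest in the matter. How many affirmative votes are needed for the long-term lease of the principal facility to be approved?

14

The long-term lease of the principal facility requires two-thirds of the disinterested directors present (24 − 3 = 21).
2/3 of 21 = 14.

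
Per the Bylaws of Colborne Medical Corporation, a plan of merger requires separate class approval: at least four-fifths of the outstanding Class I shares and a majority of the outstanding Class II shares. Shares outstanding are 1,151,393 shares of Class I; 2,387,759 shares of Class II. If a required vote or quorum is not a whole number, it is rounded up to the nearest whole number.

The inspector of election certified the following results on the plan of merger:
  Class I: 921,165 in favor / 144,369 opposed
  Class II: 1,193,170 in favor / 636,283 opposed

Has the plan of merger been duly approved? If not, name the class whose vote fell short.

Class I: 4/5 of 1151393 = 921114.40, rounded up to 921115; 921,115 required, 921,165 in favor — approved.
Class II: a majority of 2387759 is 1193880; 1,193,880 required, 1,193,170 in favor — not approved.

Not approved — the Class II shares did not give the required vote.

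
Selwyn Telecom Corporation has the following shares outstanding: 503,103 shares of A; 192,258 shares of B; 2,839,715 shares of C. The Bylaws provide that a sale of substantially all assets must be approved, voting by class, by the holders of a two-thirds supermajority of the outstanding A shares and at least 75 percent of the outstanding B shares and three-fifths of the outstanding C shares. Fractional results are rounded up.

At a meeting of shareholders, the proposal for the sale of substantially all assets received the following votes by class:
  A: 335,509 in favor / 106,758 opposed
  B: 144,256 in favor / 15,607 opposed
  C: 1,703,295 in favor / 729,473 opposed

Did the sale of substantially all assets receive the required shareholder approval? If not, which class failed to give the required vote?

A: 2/3 of 503103 = 335402; 335,402 required, 335,509 in favor — approved.
B: 3/4 of 192258 = 144193.50, rounded up to 144194; 144,194 required, 144,256 in favor — approved.
C: 3/5 of 2839715 = 1703829; 1,703,829 required, 1,703,295 in favor — not approved.

Not approved — the C shares did not give the required vote.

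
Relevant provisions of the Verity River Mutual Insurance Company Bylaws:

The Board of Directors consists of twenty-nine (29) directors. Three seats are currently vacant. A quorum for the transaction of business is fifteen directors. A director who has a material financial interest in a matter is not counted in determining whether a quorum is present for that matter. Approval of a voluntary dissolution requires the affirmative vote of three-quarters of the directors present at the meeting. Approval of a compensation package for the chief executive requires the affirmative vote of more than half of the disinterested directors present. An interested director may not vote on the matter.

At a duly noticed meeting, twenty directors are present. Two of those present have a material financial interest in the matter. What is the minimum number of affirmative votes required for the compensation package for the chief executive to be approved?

10

The compensation package for the chief executive requires a majority of the disinterested directors present (20 − 2 = 18).
A majority of 18 is 10.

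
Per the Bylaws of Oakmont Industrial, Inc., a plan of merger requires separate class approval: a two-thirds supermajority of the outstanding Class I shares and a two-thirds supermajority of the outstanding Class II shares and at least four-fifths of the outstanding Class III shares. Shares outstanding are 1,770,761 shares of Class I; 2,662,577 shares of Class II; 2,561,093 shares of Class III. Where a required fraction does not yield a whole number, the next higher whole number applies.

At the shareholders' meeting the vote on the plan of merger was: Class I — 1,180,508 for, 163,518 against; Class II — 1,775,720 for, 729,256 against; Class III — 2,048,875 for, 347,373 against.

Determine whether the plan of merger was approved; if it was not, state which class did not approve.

Class I: 2/3 of 1770761 = 1180507.33, rounded up to 1180508; 1,180,508 required, 1,180,508 in favor — approved.
Class II: 2/3 of 2662577 = 1775051.33, rounded up to 1775052; 1,775,052 required, 1,775,720 in favor — approved.
Class III: 4/5 of 2561093 = 2048874.40, rounded up to 2048875; 2,048,875 required, 2,048,875 in favor — approved.

Approved — every class gave the required vote.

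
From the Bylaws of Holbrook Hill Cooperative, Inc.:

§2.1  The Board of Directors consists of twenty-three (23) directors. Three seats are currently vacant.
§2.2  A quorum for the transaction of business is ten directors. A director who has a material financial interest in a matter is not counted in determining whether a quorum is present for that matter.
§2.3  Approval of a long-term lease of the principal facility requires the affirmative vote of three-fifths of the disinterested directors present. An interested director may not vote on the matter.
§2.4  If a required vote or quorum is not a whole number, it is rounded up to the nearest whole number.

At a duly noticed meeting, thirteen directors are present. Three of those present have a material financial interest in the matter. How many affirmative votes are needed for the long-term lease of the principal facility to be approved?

The long-term lease of the principal facility requires three-fifths of the disinterested directors present (13 − 3 = 10).
3/5 of 10 = 6.

6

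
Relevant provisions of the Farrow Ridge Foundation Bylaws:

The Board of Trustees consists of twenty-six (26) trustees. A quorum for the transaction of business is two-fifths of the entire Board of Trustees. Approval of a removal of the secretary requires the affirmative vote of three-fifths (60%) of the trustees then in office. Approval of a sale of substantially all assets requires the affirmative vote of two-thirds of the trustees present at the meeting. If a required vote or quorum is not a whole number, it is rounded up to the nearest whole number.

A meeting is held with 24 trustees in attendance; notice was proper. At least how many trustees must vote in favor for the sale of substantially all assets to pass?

16

The sale of substantially all assets requires two-thirds of the trustees present (24).
2/3 of 24 = 16.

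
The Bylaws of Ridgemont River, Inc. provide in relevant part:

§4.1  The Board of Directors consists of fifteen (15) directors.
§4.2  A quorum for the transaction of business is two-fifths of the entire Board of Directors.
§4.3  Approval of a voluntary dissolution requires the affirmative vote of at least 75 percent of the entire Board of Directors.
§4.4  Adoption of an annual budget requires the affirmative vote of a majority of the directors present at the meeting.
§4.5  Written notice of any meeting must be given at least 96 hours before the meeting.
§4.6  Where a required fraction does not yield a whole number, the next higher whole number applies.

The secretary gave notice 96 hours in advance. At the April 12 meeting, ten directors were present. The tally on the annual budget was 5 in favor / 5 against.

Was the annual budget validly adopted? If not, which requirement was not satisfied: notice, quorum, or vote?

Notice: 96 hours given; 96 required (96 ≥ 96). Satisfied.
Quorum: 10 present; quorum is 6. Satisfied.
Vote: the annual budget requires a majority of the directors present (10). A majority of 10 is 6, so 6 affirmative votes are needed; 5 voted in favor. Not satisfied.

Invalid — vote requirement not satisfied.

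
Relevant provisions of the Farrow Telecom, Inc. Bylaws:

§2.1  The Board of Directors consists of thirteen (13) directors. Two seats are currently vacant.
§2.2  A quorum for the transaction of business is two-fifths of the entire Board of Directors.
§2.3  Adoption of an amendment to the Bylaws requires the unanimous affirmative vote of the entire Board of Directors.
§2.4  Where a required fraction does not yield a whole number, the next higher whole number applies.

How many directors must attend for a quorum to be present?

2/5 of 13 = 5.20, rounded up to 6.

6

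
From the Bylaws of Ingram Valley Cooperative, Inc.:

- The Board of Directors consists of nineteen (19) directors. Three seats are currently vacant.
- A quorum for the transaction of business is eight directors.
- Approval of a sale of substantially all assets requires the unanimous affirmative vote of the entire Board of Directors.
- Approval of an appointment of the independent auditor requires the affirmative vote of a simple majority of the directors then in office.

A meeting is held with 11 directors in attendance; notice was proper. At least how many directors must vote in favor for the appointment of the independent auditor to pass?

The appointment of the independent auditor requires a majority of the directors then in office (16).
A majority of 16 is 9.

9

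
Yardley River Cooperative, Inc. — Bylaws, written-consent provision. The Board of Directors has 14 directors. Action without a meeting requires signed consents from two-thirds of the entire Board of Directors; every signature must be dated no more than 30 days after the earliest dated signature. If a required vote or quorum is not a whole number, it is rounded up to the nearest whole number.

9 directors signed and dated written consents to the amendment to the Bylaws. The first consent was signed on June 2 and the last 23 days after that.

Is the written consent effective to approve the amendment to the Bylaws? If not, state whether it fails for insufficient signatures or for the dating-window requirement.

Signatures required: two-thirds of 14 — 2/3 of 14 = 9.33, rounded up to 10, so 10 needed; 9 signed. Insufficient.
Dating window: the latest signature is 23 days after the earliest; the limit is 30 days. Within the window.

Not effective — insufficient signatures.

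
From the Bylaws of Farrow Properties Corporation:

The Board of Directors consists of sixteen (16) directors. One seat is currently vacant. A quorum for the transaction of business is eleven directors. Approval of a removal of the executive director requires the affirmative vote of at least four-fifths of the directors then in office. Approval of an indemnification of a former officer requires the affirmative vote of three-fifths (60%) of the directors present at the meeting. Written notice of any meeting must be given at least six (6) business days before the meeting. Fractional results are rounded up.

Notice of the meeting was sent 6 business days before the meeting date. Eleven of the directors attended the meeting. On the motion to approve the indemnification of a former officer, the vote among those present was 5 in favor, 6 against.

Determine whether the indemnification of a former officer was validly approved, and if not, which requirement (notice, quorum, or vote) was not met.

Notice: 6 business days given; 6 required (6 ≥ 6). Satisfied.
Quorum: 11 present; quorum is 11. Satisfied.
Vote: the indemnification of a former officer requires three-fifths of the directors present (11). 3/5 of 11 = 6.60, rounded up to 7, so 7 affirmative votes are needed; 5 voted in favor. Not satisfied.

Invalid — vote requirement not satisfied.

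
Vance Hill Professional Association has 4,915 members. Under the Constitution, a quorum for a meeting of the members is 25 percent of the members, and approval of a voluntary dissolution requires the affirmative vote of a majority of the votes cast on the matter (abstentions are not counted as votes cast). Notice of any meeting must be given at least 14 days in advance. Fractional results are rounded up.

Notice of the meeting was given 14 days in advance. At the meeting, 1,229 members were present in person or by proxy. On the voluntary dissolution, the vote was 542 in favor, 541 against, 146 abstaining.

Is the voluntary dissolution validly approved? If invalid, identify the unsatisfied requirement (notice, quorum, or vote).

Notice: 14 days given; 14 required. Satisfied.
Quorum: 25% of 4,915 = 1,228.75, rounded up to 1,229; 1,229 present. Satisfied.
Vote: requires a majority of the votes cast (1,229 − 146 abstaining = 1,083); a majority of 1083 is 542, so 542 needed; 542 in favor. Satisfied.

Valid — all requirements satisfied.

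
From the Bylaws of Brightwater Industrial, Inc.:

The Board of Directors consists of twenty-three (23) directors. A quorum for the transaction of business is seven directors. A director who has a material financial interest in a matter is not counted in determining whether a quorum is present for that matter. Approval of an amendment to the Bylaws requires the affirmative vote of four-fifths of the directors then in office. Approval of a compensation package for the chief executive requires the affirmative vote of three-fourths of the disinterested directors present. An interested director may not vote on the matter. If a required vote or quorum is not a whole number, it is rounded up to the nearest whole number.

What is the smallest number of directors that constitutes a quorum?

7

The quorum is fixed at 7.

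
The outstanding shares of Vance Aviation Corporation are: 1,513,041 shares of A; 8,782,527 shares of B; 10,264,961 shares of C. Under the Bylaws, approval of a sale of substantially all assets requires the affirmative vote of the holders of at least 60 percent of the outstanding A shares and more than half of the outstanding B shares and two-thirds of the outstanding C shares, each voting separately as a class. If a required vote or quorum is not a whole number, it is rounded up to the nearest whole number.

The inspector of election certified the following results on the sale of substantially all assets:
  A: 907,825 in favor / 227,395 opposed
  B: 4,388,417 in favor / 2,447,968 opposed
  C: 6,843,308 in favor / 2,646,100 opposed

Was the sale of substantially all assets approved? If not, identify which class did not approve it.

A: 3/5 of 1513041 = 907824.60, rounded up to 907825; 907,825 required, 907,825 in favor — approved.
B: a majority of 8782527 is 4391264; 4,391,264 required, 4,388,417 in favor — not approved.
C: 2/3 of 10264961 = 6843307.33, rounded up to 6843308; 6,843,308 required, 6,843,308 in favor — approved.

Not approved — the B shares did not give the required vote.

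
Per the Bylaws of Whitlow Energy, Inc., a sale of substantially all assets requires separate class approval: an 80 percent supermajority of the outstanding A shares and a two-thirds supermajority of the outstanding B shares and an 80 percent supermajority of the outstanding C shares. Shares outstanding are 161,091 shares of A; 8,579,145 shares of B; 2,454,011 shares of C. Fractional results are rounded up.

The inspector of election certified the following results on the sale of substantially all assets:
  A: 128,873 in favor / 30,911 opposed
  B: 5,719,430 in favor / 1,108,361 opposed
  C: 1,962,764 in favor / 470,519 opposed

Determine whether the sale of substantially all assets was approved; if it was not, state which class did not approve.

A: 4/5 of 161091 = 128872.80, rounded up to 128873; 128,873 required, 128,873 in favor — approved.
B: 2/3 of 8579145 = 5719430; 5,719,430 required, 5,719,430 in favor — approved.
C: 4/5 of 2454011 = 1963208.80, rounded up to 1963209; 1,963,209 required, 1,962,764 in favor — not approved.

Not approved — the C shares did not give the required vote.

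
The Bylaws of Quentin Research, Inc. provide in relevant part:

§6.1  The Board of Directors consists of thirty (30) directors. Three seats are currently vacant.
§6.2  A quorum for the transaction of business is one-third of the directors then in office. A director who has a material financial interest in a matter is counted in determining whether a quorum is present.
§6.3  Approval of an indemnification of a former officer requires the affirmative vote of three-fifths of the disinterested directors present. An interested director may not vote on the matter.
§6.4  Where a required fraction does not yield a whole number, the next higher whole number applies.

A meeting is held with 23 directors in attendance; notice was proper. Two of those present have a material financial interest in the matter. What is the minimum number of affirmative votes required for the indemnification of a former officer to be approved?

The indemnification of a former officer requires three-fifths of the disinterested directors present (23 − 2 = 21).
3/5 of 21 = 12.60, rounded up to 13.

13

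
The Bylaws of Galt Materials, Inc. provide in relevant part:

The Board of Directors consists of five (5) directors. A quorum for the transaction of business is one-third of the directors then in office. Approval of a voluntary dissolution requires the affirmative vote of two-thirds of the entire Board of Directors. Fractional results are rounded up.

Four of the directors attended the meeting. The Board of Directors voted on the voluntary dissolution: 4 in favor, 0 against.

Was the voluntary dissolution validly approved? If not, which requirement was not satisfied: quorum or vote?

Quorum: 4 present; quorum is 2. Satisfied.
Vote: the voluntary dissolution requires two-thirds of the entire Board of Directors (5). 2/3 of 5 = 3.33, rounded up to 4, so 4 affirmative votes are needed; 4 voted in favor. Satisfied.

Valid — all requirements satisfied.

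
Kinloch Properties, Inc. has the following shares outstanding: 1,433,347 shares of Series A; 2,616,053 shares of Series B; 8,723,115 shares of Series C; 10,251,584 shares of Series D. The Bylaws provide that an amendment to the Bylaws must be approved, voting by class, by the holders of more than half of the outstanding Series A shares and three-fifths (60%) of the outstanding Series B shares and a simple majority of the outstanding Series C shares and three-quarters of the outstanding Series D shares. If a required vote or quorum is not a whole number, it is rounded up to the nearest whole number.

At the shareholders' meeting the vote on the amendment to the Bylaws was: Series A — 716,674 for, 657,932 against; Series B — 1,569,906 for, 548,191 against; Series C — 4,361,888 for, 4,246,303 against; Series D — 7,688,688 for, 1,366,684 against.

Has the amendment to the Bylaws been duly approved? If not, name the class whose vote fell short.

Approved — every class gave the required vote.

Series A: a majority of 1433347 is 716674; 716,674 required, 716,674 in favor — approved.
Series B: 3/5 of 2616053 = 1569631.80, rounded up to 1569632; 1,569,632 required, 1,569,906 in favor — approved.
Series C: a majority of 8723115 is 4361558; 4,361,558 required, 4,361,888 in favor — approved.
Series D: 3/4 of 10251584 = 7688688; 7,688,688 required, 7,688,688 in favor — approved.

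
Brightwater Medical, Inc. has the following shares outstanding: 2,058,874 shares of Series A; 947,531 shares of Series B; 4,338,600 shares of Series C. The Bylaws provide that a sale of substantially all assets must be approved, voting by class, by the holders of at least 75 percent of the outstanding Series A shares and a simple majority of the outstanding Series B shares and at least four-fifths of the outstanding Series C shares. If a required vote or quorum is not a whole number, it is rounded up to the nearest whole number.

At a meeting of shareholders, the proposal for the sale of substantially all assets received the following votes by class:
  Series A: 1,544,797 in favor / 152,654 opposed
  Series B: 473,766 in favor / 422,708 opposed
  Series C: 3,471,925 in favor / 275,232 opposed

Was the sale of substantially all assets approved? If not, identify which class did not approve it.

Approved — every class gave the required vote.

Series A: 3/4 of 2058874 = 1544155.50, rounded up to 1544156; 1,544,156 required, 1,544,797 in favor — approved.
Series B: a majority of 947531 is 473766; 473,766 required, 473,766 in favor — approved.
Series C: 4/5 of 4338600 = 3470880; 3,470,880 required, 3,471,925 in favor — approved.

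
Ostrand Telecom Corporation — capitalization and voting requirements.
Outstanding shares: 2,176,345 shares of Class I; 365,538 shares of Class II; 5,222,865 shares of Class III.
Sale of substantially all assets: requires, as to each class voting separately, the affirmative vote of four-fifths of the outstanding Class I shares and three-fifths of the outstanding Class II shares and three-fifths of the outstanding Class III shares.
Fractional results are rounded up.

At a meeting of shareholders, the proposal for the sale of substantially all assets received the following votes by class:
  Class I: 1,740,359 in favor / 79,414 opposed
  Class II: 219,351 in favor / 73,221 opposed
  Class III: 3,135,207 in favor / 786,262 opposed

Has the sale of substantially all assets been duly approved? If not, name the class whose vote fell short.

Not approved — the Class I shares did not give the required vote.

Class I: 4/5 of 2176345 = 1741076; 1,741,076 required, 1,740,359 in favor — not approved.
Class II: 3/5 of 365538 = 219322.80, rounded up to 219323; 219,323 required, 219,351 in favor — approved.
Class III: 3/5 of 5222865 = 3133719; 3,133,719 required, 3,135,207 in favor — approved.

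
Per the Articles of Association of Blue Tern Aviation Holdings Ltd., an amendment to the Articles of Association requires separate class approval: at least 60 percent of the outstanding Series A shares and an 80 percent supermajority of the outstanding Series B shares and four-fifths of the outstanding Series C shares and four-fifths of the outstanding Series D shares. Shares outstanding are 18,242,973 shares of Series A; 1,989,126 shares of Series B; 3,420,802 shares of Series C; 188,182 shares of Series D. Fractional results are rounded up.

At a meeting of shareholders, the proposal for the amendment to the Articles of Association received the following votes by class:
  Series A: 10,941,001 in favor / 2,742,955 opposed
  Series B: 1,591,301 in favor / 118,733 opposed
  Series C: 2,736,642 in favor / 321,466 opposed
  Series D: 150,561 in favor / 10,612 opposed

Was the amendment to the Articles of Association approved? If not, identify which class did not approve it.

Not approved — the Series A shares did not give the required vote.

Series A: 3/5 of 18242973 = 10945783.80, rounded up to 10945784; 10,945,784 required, 10,941,001 in favor — not approved.
Series B: 4/5 of 1989126 = 1591300.80, rounded up to 1591301; 1,591,301 required, 1,591,301 in favor — approved.
Series C: 4/5 of 3420802 = 2736641.60, rounded up to 2736642; 2,736,642 required, 2,736,642 in favor — approved.
Series D: 4/5 of 188182 = 150545.60, rounded up to 150546; 150,546 required, 150,561 in favor — approved.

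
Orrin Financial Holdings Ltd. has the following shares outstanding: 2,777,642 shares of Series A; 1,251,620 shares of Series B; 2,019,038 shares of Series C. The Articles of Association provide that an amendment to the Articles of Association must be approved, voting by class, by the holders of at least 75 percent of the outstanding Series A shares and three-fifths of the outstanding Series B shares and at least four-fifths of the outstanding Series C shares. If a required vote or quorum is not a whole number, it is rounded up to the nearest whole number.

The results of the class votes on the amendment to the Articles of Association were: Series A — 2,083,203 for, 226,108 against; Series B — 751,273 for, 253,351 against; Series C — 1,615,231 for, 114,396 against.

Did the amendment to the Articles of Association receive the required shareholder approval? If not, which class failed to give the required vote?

Series A: 3/4 of 2777642 = 2083231.50, rounded up to 2083232; 2,083,232 required, 2,083,203 in favor — not approved.
Series B: 3/5 of 1251620 = 750972; 750,972 required, 751,273 in favor — approved.
Series C: 4/5 of 2019038 = 1615230.40, rounded up to 1615231; 1,615,231 required, 1,615,231 in favor — approved.

Not approved — the Series A shares did not give the required vote.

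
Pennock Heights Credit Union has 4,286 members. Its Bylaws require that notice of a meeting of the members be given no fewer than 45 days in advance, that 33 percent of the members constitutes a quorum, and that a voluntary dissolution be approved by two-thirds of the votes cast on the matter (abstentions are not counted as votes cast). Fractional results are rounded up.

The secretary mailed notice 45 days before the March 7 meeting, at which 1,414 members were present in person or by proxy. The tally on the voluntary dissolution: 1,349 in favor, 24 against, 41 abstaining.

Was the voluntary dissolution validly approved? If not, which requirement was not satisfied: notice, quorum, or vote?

Notice: 45 days given; 45 required. Satisfied.
Quorum: 33% of 4,286 = 1,414.38, rounded up to 1,415; 1,414 present. Not satisfied.
Vote: requires two-thirds of the votes cast (1,414 − 41 abstaining = 1,373); 2/3 of 1373 = 915.33, rounded up to 916, so 916 needed; 1,349 in favor. Satisfied.

Invalid — quorum requirement not satisfied.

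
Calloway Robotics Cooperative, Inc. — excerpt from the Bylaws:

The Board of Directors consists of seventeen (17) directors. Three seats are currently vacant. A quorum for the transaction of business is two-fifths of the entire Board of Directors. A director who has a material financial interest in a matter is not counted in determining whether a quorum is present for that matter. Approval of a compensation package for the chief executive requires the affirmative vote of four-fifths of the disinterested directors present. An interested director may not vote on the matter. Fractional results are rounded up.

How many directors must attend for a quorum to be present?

7

2/5 of 17 = 6.80, rounded up to 7.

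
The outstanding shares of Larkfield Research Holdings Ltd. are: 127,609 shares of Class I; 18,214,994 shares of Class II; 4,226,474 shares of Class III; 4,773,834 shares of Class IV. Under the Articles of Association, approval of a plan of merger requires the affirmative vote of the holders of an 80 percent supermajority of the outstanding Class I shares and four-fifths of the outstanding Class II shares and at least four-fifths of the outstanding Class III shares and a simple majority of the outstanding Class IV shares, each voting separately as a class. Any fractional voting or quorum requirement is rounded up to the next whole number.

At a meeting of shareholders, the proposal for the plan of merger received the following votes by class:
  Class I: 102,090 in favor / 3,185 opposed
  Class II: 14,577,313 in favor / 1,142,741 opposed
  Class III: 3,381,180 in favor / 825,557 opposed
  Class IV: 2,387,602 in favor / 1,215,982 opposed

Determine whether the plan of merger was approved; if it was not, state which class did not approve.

Approved — every class gave the required vote.

Class I: 4/5 of 127609 = 102087.20, rounded up to 102088; 102,088 required, 102,090 in favor — approved.
Class II: 4/5 of 18214994 = 14571995.20, rounded up to 14571996; 14,571,996 required, 14,577,313 in favor — approved.
Class III: 4/5 of 4226474 = 3381179.20, rounded up to 3381180; 3,381,180 required, 3,381,180 in favor — approved.
Class IV: a majority of 4773834 is 2386918; 2,386,918 required, 2,387,602 in favor — approved.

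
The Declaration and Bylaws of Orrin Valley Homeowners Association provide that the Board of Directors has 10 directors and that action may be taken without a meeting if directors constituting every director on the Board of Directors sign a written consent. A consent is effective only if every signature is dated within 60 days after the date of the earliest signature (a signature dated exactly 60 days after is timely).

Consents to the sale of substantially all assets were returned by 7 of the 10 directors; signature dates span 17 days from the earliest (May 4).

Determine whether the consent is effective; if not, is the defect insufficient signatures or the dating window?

Signatures required: every one of 10 — unanimous means all 10, so 10 needed; 7 signed. Insufficient.
Dating window: the latest signature is 17 days after the earliest; the limit is 60 days. Within the window.

Not effective — insufficient signatures.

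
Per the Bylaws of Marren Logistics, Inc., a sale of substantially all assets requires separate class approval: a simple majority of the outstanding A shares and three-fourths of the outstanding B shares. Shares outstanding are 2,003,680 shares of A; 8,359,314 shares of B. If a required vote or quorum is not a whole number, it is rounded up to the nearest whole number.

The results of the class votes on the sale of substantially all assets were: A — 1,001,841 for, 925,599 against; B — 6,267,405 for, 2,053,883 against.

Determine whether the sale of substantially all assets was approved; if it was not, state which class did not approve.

A: a majority of 2003680 is 1001841; 1,001,841 required, 1,001,841 in favor — approved.
B: 3/4 of 8359314 = 6269485.50, rounded up to 6269486; 6,269,486 required, 6,267,405 in favor — not approved.

Not approved — the B shares did not give the required vote.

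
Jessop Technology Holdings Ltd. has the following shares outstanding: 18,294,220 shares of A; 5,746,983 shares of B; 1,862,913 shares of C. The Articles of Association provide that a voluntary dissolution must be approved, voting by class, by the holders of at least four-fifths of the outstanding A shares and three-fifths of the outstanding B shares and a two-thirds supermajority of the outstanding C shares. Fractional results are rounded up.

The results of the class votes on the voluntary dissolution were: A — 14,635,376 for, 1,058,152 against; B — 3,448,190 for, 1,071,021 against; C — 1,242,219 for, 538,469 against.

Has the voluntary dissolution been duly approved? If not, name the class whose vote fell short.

A: 4/5 of 18294220 = 14635376; 14,635,376 required, 14,635,376 in favor — approved.
B: 3/5 of 5746983 = 3448189.80, rounded up to 3448190; 3,448,190 required, 3,448,190 in favor — approved.
C: 2/3 of 1862913 = 1241942; 1,241,942 required, 1,242,219 in favor — approved.

Approved — every class gave the required vote.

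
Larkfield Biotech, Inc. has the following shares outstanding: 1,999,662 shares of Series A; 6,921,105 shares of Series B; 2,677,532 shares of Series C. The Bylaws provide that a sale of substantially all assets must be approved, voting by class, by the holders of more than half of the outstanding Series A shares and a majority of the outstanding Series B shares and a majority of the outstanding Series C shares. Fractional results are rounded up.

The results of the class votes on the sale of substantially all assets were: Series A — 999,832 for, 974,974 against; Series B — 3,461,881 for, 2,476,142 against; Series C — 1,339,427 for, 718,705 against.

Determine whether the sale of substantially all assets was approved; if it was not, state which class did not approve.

Approved — every class gave the required vote.

Series A: a majority of 1999662 is 999832; 999,832 required, 999,832 in favor — approved.
Series B: a majority of 6921105 is 3460553; 3,460,553 required, 3,461,881 in favor — approved.
Series C: a majority of 2677532 is 1338767; 1,338,767 required, 1,339,427 in favor — approved.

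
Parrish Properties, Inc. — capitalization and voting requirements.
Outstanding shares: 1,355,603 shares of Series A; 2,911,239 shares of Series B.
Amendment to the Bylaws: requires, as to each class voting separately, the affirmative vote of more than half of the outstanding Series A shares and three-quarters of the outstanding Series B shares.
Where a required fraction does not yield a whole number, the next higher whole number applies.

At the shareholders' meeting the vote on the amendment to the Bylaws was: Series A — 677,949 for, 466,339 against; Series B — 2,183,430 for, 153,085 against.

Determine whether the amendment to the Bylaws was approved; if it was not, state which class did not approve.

Approved — every class gave the required vote.

Series A: a majority of 1355603 is 677802; 677,802 required, 677,949 in favor — approved.
Series B: 3/4 of 2911239 = 2183429.25, rounded up to 2183430; 2,183,430 required, 2,183,430 in favor — approved.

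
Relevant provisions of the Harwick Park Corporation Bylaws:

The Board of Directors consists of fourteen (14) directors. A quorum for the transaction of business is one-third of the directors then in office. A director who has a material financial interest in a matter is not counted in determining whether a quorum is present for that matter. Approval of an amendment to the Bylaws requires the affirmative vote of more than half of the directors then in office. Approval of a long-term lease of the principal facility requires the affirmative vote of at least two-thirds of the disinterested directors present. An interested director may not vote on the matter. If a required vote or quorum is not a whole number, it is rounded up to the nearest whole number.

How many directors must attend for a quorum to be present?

1/3 of 14 = 4.67, rounded up to 5.

5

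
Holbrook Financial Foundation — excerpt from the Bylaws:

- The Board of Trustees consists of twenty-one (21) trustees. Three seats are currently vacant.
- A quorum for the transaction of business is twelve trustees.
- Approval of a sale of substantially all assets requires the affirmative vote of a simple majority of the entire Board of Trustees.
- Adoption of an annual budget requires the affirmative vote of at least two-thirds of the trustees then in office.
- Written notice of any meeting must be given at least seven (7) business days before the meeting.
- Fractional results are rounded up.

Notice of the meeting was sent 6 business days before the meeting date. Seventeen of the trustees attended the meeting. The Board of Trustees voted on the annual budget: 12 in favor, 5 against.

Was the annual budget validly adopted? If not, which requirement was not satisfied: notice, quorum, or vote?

Invalid — notice requirement not satisfied.

Notice: 6 business days given; 7 required (6 < 7). Not satisfied.
Quorum: 17 present; quorum is 12. Satisfied.
Vote: the annual budget requires two-thirds of the trustees then in office (18). 2/3 of 18 = 12, so 12 affirmative votes are needed; 12 voted in favor. Satisfied.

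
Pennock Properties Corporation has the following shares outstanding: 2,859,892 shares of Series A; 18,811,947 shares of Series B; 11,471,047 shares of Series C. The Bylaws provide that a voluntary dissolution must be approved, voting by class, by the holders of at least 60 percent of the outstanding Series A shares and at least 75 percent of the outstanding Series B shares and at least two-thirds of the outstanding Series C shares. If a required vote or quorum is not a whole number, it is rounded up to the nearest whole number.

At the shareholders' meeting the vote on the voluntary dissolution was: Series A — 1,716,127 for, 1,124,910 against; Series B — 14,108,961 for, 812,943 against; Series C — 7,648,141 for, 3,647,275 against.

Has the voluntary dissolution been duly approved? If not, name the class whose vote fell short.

Series A: 3/5 of 2859892 = 1715935.20, rounded up to 1715936; 1,715,936 required, 1,716,127 in favor — approved.
Series B: 3/4 of 18811947 = 14108960.25, rounded up to 14108961; 14,108,961 required, 14,108,961 in favor — approved.
Series C: 2/3 of 11471047 = 7647364.67, rounded up to 7647365; 7,647,365 required, 7,648,141 in favor — approved.

Approved — every class gave the required vote.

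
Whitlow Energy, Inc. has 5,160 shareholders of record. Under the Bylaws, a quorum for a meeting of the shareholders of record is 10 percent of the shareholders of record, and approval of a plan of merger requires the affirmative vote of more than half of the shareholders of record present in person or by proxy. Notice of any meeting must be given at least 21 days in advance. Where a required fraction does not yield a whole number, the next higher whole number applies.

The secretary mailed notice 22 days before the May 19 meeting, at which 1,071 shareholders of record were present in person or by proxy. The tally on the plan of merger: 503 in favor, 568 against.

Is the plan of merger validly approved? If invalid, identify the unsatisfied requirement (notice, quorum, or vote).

Invalid — vote requirement not satisfied.

Notice: 22 days given; 21 required. Satisfied.
Quorum: 10% of 5,160 = 516; 1,071 present. Satisfied.
Vote: requires a majority of those present (1,071); a majority of 1071 is 536, so 536 needed; 503 in favor. Not satisfied.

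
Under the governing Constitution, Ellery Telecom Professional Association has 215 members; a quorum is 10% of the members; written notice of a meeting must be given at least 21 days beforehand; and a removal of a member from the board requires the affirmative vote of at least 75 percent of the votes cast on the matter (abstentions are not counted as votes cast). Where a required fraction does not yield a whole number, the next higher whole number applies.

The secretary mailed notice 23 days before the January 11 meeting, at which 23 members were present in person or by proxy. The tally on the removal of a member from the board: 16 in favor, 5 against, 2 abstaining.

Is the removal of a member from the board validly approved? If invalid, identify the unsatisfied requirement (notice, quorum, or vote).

Notice: 23 days given; 21 required. Satisfied.
Quorum: 10% of 215 = 21.50, rounded up to 22; 23 present. Satisfied.
Vote: requires three-fourths of the votes cast (23 − 2 abstaining = 21); 3/4 of 21 = 15.75, rounded up to 16, so 16 needed; 16 in favor. Satisfied.

Valid — all requirements satisfied.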